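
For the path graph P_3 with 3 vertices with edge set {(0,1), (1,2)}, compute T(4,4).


A path on 3 vertices is a tree with 2 edges.
T(x,y) = x^(2) for any tree.
T(4,4) = 4^2 = 16.

16


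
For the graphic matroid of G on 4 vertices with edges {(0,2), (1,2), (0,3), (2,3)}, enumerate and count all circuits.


A circuit in a graphic matroid = edge set of a simple cycle.
G has 4 vertices and 4 edges.
Enumerating all minimal edge subsets forming cycles...
Total circuits found: 1.

1


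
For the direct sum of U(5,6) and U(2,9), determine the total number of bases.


Bases of a direct sum M1 + M2: |B| = |B(M1)| * |B(M2)|.
|B(U(5,6))| = C(6,5) = 6.
|B(U(2,9))| = C(9,2) = 36.
Total bases = 6 * 36 = 216.

216


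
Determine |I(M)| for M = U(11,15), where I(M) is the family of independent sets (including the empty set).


Independent sets of U(11,15) are all subsets of size <= 11.
Count = (15 choose 0) + (15 choose 1) + (15 choose 2) + (15 choose 3) + (15 choose 4) + (15 choose 5) + (15 choose 6) + (15 choose 7) + (15 choose 8) + (15 choose 9) + (15 choose 10) + (15 choose 11)
     = 1 + 15 + 105 + 455 + 1365 + 3003 + 5005 + 6435 + 6435 + 5005 + 3003 + 1365
     = 32192.

32192


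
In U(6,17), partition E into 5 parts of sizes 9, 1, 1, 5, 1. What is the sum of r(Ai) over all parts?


r(Ai) = min(|Ai|, 6) for each part.
Sum = min(9,6) + min(1,6) + min(1,6) + min(5,6) + min(1,6)
    = 6 + 1 + 1 + 5 + 1
    = 14.

14


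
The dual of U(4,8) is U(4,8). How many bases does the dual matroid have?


The dual of U(r,n) is U(n-r, n) = U(4,8).
Bases of U(4,8) are all (4)-element subsets.
|B(M*)| = C(8,4) = (8 * 7 * 6 * 5) / (1 * 2 * 3 * 4) = 70.

70


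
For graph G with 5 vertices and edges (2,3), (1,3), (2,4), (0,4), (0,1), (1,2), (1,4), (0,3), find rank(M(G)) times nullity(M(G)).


r(M) = |V| - c = 5 - 1 = 4.
nullity = |E| - r(M) = 8 - 4 = 4.
Product = 4 * 4 = 16.

16


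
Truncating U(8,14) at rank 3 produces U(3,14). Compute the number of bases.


Truncating U(8,14) to rank 3 gives U(3,14).
Bases of U(3,14) are all 3-element subsets of 14 elements.
Number of bases = C(14,3) = (14 * 13 * 12) / (1 * 2 * 3) = 364.

364


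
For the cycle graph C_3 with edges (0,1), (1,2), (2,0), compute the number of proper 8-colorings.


P(C_3, k) = (k-1)^3 + (-1)^3*(k-1).
P(8) = (7)^3 - 7
= 343 - 7 = 336.

336


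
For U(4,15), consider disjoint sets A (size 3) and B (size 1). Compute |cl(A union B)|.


|A union B| = 3 + 1 = 4 (disjoint).
In U(4,15), cl(S) = S if |S| < 4, else cl(S) = E.
Since 4 >= 4, cl(A union B) = E.
|cl(A union B)| = 15.

15


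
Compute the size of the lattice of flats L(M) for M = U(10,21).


Flats of U(10,21): every subset of size < 10 is a flat, plus E itself.
Count = (21 choose 0) + (21 choose 1) + (21 choose 2) + (21 choose 3) + (21 choose 4) + (21 choose 5) + (21 choose 6) + (21 choose 7) + (21 choose 8) + (21 choose 9) + 1
     = 1 + 21 + 210 + 1330 + 5985 + 20349 + 54264 + 116280 + 203490 + 293930 + 1
     = 695861.

695861


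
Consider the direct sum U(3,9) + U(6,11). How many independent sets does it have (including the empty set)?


For a direct sum, |I(M1+M2)| = |I(M1)| * |I(M2)|.
|I(U(3,9))| = sum C(9,k) for k=0..3 = 130.
|I(U(6,11))| = sum C(11,k) for k=0..6 = 1486.
Total = 130 * 1486 = 193180.

193180


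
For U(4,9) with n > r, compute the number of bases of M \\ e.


Deleting e from U(4,9) gives U(4,8) since n > r.
Bases of U(4,8) = C(8,4) = 8! / (4! * 4!) = 70.

70


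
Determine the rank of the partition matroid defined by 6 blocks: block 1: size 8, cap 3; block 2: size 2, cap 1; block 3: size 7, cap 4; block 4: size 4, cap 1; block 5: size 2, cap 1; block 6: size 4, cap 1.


Rank of a partition matroid = sum of min(|Si|, ci) for each block.
= min(8,3) + min(2,1) + min(7,4) + min(4,1) + min(2,1) + min(4,1)
= 3 + 1 + 4 + 1 + 1 + 1
= 11.

11


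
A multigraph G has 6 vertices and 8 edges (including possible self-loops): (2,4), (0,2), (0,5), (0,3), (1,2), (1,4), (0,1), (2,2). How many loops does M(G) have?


In a graphic matroid, a loop is a self-loop edge (u,u) with rank 0.
Examining all 8 edges for self-loops...
Self-loops found: (2,2)
Number of loops = 1.

1


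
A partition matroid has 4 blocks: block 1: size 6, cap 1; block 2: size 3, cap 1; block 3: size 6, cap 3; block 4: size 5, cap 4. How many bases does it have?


A basis picks exactly ci elements from block i.
Number of bases = product of C(|Si|, ci).
= C(6,1) * C(3,1) * C(6,3) * C(5,4)
= 6 * 3 * 20 * 5
= 1800.

1800


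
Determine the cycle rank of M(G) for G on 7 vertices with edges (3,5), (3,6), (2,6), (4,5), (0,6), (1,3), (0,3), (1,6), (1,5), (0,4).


Cycle rank (nullity) = |E| - r(M) = |E| - (|V| - c).
|E| = 10, |V| = 7, c = 1.
Nullity = 10 - (7 - 1) = 10 - 6 = 4.

4


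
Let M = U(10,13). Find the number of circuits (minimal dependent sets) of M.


In U(10,13), circuits are the (11)-element subsets.
Any set of 11 elements is dependent, and removing any one element gives
an independent set of size 10, so it is a minimal dependent set.
Number of circuits = C(13,11) = 13! / (11! * 2!) = 78.

78


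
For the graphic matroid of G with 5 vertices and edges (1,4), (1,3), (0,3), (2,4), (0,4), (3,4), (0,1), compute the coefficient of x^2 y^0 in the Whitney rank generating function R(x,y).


R(x,y) = sum over A in 2^E of x^(r(E)-r(A)) * y^(|A|-r(A)).
G has 5 vertices, 7 edges. r(E) = 4.
Enumerate all 2^7 = 128 subsets.
Count subsets with r(E)-r(A)=2 and |A|-r(A)=0: 21.

21


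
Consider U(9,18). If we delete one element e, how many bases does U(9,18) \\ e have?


Deleting e from U(9,18) gives U(9,17) since n > r.
Bases of U(9,17) = C(17,9) = 24310.

24310


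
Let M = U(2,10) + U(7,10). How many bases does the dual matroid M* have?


(M1+M2)* = M1* + M2*.
M1* = U(8,10), bases: C(10,8) = 45.
M2* = U(3,10), bases: C(10,3) = 120.
|B(M*)| = 45 * 120 = 5400.

5400


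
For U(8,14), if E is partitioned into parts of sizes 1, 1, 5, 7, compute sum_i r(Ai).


r(Ai) = min(|Ai|, 8) for each part.
Sum = min(1,8) + min(1,8) + min(5,8) + min(7,8)
    = 1 + 1 + 5 + 7
    = 14.

14


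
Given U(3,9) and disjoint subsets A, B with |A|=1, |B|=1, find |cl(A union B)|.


|A union B| = 1 + 1 = 2 (disjoint).
In U(3,9), cl(S) = S if |S| < 3, else cl(S) = E.
Since 2 < 3, cl(A union B) = A union B.
|cl(A union B)| = 2.

2


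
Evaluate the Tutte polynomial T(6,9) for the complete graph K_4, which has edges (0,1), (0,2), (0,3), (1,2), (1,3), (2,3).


T(K_4; x,y) = x^3 + 3x^2 + 4xy + 2x + y^3 + 3y^2 + 2y.
Substituting x=6, y=9:
= 216 + 108 + 216 + 12 + 729 + 243 + 18
= 1542.

1542


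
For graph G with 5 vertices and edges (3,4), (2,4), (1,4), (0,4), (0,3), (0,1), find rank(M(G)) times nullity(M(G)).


r(M) = |V| - c = 5 - 1 = 4.
nullity = |E| - r(M) = 6 - 4 = 2.
Product = 4 * 2 = 8.

8


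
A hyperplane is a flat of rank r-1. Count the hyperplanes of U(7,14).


Hyperplanes of U(7,14) are flats of rank 6.
In a uniform matroid, these are exactly the (6)-element subsets.
Count = C(14,6) = 14! / (6! * 8!) = 3003.

3003


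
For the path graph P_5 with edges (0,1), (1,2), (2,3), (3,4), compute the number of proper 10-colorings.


P(P_5, k) = k * (k-1)^(4).
P(10) = 10 * 9^4 = 10 * 6561 = 65610.

65610


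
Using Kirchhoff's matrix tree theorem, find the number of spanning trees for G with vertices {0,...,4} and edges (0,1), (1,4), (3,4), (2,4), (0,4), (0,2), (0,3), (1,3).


By Kirchhoff's matrix tree theorem, the number of spanning trees equals
the determinant of any cofactor of the Laplacian matrix L.
G has 5 vertices and 8 edges.
Computing the (4 x 4) cofactor determinant gives 40.

40


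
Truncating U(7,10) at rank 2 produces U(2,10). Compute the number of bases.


Truncating U(7,10) to rank 2 gives U(2,10).
Bases of U(2,10) are all 2-element subsets of 10 elements.
Number of bases = C(10,2) = 10! / (2! * 8!) = 45.

45


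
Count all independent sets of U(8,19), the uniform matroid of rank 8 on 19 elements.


Independent sets of U(8,19) are all subsets of size <= 8.
Count = (19 choose 0) + (19 choose 1) + (19 choose 2) + (19 choose 3) + (19 choose 4) + (19 choose 5) + (19 choose 6) + (19 choose 7) + (19 choose 8)
     = 1 + 19 + 171 + 969 + 3876 + 11628 + 27132 + 50388 + 75582
     = 169766.

169766


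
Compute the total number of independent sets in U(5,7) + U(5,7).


For a direct sum, |I(M1+M2)| = |I(M1)| * |I(M2)|.
|I(U(5,7))| = sum C(7,k) for k=0..5 = 120.
|I(U(5,7))| = sum C(7,k) for k=0..5 = 120.
Total = 120 * 120 = 14400.

14400


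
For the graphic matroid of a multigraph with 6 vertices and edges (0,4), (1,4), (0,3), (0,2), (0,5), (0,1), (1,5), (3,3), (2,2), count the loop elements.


In a graphic matroid, a loop is a self-loop edge (u,u) with rank 0.
Examining all 9 edges for self-loops...
Self-loops found: (3,3), (2,2)
Number of loops = 2.

2


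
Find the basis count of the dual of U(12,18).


The dual of U(r,n) is U(n-r, n) = U(6,18).
Bases of U(6,18) are all (6)-element subsets.
|B(M*)| = (18 choose 6) = 18564.

18564


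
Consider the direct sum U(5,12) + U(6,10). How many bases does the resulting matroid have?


Bases of a direct sum M1 + M2: |B| = |B(M1)| * |B(M2)|.
|B(U(5,12))| = C(12,5) = 792.
|B(U(6,10))| = C(10,6) = 210.
Total bases = 792 * 210 = 166320.

166320


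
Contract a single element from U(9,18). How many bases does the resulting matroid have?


Contracting e from U(9,18) gives U(8,17).
Bases of U(8,17) = (17 choose 8) = 24310.

24310


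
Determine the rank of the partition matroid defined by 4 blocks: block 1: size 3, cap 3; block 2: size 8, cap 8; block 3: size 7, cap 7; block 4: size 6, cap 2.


Rank of a partition matroid = sum of min(|Si|, ci) for each block.
= min(3,3) + min(8,8) + min(7,7) + min(6,2)
= 3 + 8 + 7 + 2
= 20.

20


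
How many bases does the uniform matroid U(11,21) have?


Bases of U(11,21) are all 11-element subsets of the 21-element ground set.
Number of bases = C(21,11).
C(21,11) = 352716.

352716


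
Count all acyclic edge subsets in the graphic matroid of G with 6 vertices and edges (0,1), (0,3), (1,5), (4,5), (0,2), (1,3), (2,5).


An independent set in a graphic matroid is an acyclic edge subset.
G has 6 vertices and 7 edges.
Enumerate all 2^7 = 128 subsets, checking for acyclicity.
Total independent sets = 104.

104


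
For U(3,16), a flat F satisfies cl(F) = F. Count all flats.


Flats of U(3,16): every subset of size < 3 is a flat, plus E itself.
Count = (16 choose 0) + (16 choose 1) + (16 choose 2) + 1
     = 1 + 16 + 120 + 1
     = 138.

138


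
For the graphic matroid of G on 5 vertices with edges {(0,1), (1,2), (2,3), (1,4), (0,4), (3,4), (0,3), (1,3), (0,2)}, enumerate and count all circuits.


A circuit in a graphic matroid = edge set of a simple cycle.
G has 5 vertices and 9 edges.
Enumerating all minimal edge subsets forming cycles...
Total circuits found: 22.

22


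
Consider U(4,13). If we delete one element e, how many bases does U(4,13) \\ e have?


Deleting e from U(4,13) gives U(4,12) since n > r.
Bases of U(4,12) = C(12,4) = (12 * 11 * 10 * 9) / (1 * 2 * 3 * 4) = 495.

495


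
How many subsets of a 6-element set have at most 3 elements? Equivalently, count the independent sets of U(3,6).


Independent sets of U(3,6) are all subsets of size <= 3.
Count = C(6,0) + C(6,1) + C(6,2) + C(6,3)
     = 1 + 6 + 15 + 20
     = 42.

42


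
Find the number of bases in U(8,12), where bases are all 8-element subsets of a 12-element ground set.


Bases of U(8,12) are all 8-element subsets of the 12-element ground set.
Number of bases = C(12,8).
C(12,8) = 495.

495


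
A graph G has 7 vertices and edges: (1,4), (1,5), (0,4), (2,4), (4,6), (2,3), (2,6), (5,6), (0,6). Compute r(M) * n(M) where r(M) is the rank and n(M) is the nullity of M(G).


r(M) = |V| - c = 7 - 1 = 6.
nullity = |E| - r(M) = 9 - 6 = 3.
Product = 6 * 3 = 18.

18


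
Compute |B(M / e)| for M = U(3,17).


Contracting e from U(3,17) gives U(2,16).
Bases of U(2,16) = C(16,2) = 16! / (2! * 14!) = 120.

120


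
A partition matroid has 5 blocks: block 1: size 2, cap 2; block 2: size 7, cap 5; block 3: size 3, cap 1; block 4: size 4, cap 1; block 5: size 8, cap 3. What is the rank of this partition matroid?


Rank of a partition matroid = sum of min(|Si|, ci) for each block.
= min(2,2) + min(7,5) + min(3,1) + min(4,1) + min(8,3)
= 2 + 5 + 1 + 1 + 3
= 12.

12


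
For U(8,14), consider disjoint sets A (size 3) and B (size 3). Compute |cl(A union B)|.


|A union B| = 3 + 3 = 6 (disjoint).
In U(8,14), cl(S) = S if |S| < 8, else cl(S) = E.
Since 6 < 8, cl(A union B) = A union B.
|cl(A union B)| = 6.

6


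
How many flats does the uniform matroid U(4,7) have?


Flats of U(4,7): every subset of size < 4 is a flat, plus E itself.
Count = (7 choose 0) + (7 choose 1) + (7 choose 2) + (7 choose 3) + 1
     = 1 + 7 + 21 + 35 + 1
     = 65.

65


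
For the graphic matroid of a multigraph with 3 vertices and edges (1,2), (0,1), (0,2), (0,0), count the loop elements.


In a graphic matroid, a loop is a self-loop edge (u,u) with rank 0.
Examining all 4 edges for self-loops...
Self-loops found: (0,0)
Number of loops = 1.

1


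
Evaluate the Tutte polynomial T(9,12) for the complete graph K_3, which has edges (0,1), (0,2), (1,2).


T(K_3; x,y) = x^2 + x + y.
T(9,12) = 81 + 9 + 12 = 102.

102


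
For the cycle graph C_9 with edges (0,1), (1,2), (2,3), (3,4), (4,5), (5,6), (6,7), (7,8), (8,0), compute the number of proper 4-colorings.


P(C_9, k) = (k-1)^9 + (-1)^9*(k-1).
P(4) = (3)^9 - 3
= 19683 - 3 = 19680.

19680


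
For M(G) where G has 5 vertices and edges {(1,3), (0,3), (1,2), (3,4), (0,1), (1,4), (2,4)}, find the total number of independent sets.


An independent set in a graphic matroid is an acyclic edge subset.
G has 5 vertices and 7 edges.
Enumerate all 2^7 = 128 subsets, checking for acyclicity.
Total independent sets = 82.

82


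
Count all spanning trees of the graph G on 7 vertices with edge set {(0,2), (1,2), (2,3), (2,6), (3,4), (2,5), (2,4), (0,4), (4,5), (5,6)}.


By Kirchhoff's matrix tree theorem, the number of spanning trees equals
the determinant of any cofactor of the Laplacian matrix L.
G has 7 vertices and 10 edges.
Computing the (6 x 6) cofactor determinant gives 52.

52


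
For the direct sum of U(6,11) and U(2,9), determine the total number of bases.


Bases of a direct sum M1 + M2: |B| = |B(M1)| * |B(M2)|.
|B(U(6,11))| = C(11,6) = 462.
|B(U(2,9))| = C(9,2) = 36.
Total bases = 462 * 36 = 16632.

16632


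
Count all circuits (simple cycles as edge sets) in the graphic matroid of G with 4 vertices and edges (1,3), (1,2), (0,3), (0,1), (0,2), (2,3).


A circuit in a graphic matroid = edge set of a simple cycle.
G has 4 vertices and 6 edges.
Enumerating all minimal edge subsets forming cycles...
Total circuits found: 7.

7


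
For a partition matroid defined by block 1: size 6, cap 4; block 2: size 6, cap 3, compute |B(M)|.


A basis picks exactly ci elements from block i.
Number of bases = product of C(|Si|, ci).
= C(6,4) * C(6,3)
= 15 * 20
= 300.

300


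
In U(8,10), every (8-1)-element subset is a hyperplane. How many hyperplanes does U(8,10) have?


Hyperplanes of U(8,10) are flats of rank 7.
In a uniform matroid, these are exactly the (7)-element subsets.
Count = (10 choose 7) = 120.

120


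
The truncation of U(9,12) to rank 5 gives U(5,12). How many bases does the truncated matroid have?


Truncating U(9,12) to rank 5 gives U(5,12).
Bases of U(5,12) are all 5-element subsets of 12 elements.
Number of bases = C(12,5) = 12! / (5! * 7!) = 792.

792


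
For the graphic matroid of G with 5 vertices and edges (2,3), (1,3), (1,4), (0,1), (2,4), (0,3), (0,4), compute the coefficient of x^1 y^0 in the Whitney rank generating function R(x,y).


R(x,y) = sum over A in 2^E of x^(r(E)-r(A)) * y^(|A|-r(A)).
G has 5 vertices, 7 edges. r(E) = 4.
Enumerate all 2^7 = 128 subsets.
Count subsets with r(E)-r(A)=1 and |A|-r(A)=0: 33.

33


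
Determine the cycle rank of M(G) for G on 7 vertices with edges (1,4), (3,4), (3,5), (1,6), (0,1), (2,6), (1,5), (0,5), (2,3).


Cycle rank (nullity) = |E| - r(M) = |E| - (|V| - c).
|E| = 9, |V| = 7, c = 1.
Nullity = 9 - (7 - 1) = 9 - 6 = 3.

3


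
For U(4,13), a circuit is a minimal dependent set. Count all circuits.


In U(4,13), circuits are the (5)-element subsets.
Any set of 5 elements is dependent, and removing any one element gives
an independent set of size 4, so it is a minimal dependent set.
Number of circuits = (13 choose 5) = 1287.

1287


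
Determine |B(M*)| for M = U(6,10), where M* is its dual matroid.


The dual of U(r,n) is U(n-r, n) = U(4,10).
Bases of U(4,10) are all (4)-element subsets.
|B(M*)| = C(10,4) = 10! / (4! * 6!) = 210.

210


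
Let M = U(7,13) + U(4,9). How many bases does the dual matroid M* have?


(M1+M2)* = M1* + M2*.
M1* = U(6,13), bases: C(13,6) = 1716.
M2* = U(5,9), bases: C(9,5) = 126.
|B(M*)| = 1716 * 126 = 216216.

216216


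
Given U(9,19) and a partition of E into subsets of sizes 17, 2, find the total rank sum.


r(Ai) = min(|Ai|, 9) for each part.
Sum = min(17,9) + min(2,9)
    = 9 + 2
    = 11.

11


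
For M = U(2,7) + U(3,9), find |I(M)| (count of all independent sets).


For a direct sum, |I(M1+M2)| = |I(M1)| * |I(M2)|.
|I(U(2,7))| = sum C(7,k) for k=0..2 = 29.
|I(U(3,9))| = sum C(9,k) for k=0..3 = 130.
Total = 29 * 130 = 3770.

3770


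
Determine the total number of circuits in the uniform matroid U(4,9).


In U(4,9), circuits are the (5)-element subsets.
Any set of 5 elements is dependent, and removing any one element gives
an independent set of size 4, so it is a minimal dependent set.
Number of circuits = C(9,5) = 126.

126


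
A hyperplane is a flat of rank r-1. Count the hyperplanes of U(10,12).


Hyperplanes of U(10,12) are flats of rank 9.
In a uniform matroid, these are exactly the (9)-element subsets.
Count = (12 choose 9) = 220.

220


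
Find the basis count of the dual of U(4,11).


The dual of U(r,n) is U(n-r, n) = U(7,11).
Bases of U(7,11) are all (7)-element subsets.
|B(M*)| = C(11,7) = 330.

330


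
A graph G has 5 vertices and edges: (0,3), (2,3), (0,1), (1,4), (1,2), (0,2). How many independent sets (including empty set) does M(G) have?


An independent set in a graphic matroid is an acyclic edge subset.
G has 5 vertices and 6 edges.
Enumerate all 2^6 = 64 subsets, checking for acyclicity.
Total independent sets = 48.

48


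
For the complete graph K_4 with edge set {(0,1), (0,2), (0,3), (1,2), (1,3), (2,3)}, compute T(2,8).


T(K_4; x,y) = x^3 + 3x^2 + 4xy + 2x + y^3 + 3y^2 + 2y.
Substituting x=2, y=8:
= 8 + 12 + 64 + 4 + 512 + 192 + 16
= 808.

808


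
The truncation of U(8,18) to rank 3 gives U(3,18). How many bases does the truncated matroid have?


Truncating U(8,18) to rank 3 gives U(3,18).
Bases of U(3,18) are all 3-element subsets of 18 elements.
Number of bases = C(18,3) = (18 * 17 * 16) / (1 * 2 * 3) = 816.

816


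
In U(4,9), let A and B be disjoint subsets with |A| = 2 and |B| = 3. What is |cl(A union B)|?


|A union B| = 2 + 3 = 5 (disjoint).
In U(4,9), cl(S) = S if |S| < 4, else cl(S) = E.
Since 5 >= 4, cl(A union B) = E.
|cl(A union B)| = 9.

9


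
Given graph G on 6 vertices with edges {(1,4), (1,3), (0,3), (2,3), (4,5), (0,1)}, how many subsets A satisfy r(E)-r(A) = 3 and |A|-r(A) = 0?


R(x,y) = sum over A in 2^E of x^(r(E)-r(A)) * y^(|A|-r(A)).
G has 6 vertices, 6 edges. r(E) = 5.
Enumerate all 2^6 = 64 subsets.
Count subsets with r(E)-r(A)=3 and |A|-r(A)=0: 15.

15


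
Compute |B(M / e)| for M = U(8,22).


Contracting e from U(8,22) gives U(7,21).
Bases of U(7,21) = C(21,7) = 116280.

116280


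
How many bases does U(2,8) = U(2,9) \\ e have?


Deleting e from U(2,9) gives U(2,8) since n > r.
Bases of U(2,8) = (8 choose 2) = 28.

28


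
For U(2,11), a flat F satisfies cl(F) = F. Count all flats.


Flats of U(2,11): every subset of size < 2 is a flat, plus E itself.
Count = C(11,0) + C(11,1) + 1
     = 1 + 11 + 1
     = 13.

13


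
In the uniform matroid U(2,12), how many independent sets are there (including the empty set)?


Independent sets of U(2,12) are all subsets of size <= 2.
Count = C(12,0) + C(12,1) + C(12,2)
     = 1 + 12 + 66
     = 79.

79


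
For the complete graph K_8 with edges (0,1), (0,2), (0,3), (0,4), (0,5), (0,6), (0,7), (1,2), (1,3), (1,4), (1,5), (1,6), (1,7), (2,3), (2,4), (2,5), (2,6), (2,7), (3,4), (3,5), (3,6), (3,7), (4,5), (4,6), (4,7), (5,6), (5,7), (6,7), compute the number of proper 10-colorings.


P(K_8, k) = k(k-1)(k-2)...(k-7).
P(10) = (10) * (9) * (8) * (7) * (6) * (5) * (4) * (3) = 1814400.

1814400


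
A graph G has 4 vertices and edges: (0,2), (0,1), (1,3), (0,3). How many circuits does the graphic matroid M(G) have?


A circuit in a graphic matroid = edge set of a simple cycle.
G has 4 vertices and 4 edges.
Enumerating all minimal edge subsets forming cycles...
Total circuits found: 1.

1


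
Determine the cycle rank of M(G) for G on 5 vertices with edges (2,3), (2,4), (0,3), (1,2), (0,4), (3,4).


Cycle rank (nullity) = |E| - r(M) = |E| - (|V| - c).
|E| = 6, |V| = 5, c = 1.
Nullity = 6 - (5 - 1) = 6 - 4 = 2.

2


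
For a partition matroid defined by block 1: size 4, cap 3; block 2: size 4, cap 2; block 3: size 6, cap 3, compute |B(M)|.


A basis picks exactly ci elements from block i.
Number of bases = product of C(|Si|, ci).
= C(4,3) * C(4,2) * C(6,3)
= 4 * 6 * 20
= 480.

480


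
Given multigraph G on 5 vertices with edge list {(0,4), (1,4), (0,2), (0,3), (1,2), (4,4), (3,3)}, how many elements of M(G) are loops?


In a graphic matroid, a loop is a self-loop edge (u,u) with rank 0.
Examining all 7 edges for self-loops...
Self-loops found: (4,4), (3,3)
Number of loops = 2.

2


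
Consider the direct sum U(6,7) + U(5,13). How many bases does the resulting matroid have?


Bases of a direct sum M1 + M2: |B| = |B(M1)| * |B(M2)|.
|B(U(6,7))| = C(7,6) = 7.
|B(U(5,13))| = C(13,5) = 1287.
Total bases = 7 * 1287 = 9009.

9009


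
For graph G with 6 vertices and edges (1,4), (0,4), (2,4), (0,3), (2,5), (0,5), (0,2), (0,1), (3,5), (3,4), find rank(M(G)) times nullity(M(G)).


r(M) = |V| - c = 6 - 1 = 5.
nullity = |E| - r(M) = 10 - 5 = 5.
Product = 5 * 5 = 25.

25


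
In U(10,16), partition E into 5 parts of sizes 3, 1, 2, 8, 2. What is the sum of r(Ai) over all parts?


r(Ai) = min(|Ai|, 10) for each part.
Sum = min(3,10) + min(1,10) + min(2,10) + min(8,10) + min(2,10)
    = 3 + 1 + 2 + 8 + 2
    = 16.

16


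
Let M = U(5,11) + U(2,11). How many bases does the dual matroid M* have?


(M1+M2)* = M1* + M2*.
M1* = U(6,11), bases: C(11,6) = 462.
M2* = U(9,11), bases: C(11,9) = 55.
|B(M*)| = 462 * 55 = 25410.

25410


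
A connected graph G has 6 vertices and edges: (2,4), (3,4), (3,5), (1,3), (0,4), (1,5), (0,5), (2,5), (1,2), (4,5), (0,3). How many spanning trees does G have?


By Kirchhoff's matrix tree theorem, the number of spanning trees equals
the determinant of any cofactor of the Laplacian matrix L.
G has 6 vertices and 11 edges.
Computing the (5 x 5) cofactor determinant gives 209.

209


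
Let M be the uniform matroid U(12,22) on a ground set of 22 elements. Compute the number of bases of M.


Bases of U(12,22) are all 12-element subsets of the 22-element ground set.
Number of bases = C(22,12).
C(22,12) = 646646.

646646


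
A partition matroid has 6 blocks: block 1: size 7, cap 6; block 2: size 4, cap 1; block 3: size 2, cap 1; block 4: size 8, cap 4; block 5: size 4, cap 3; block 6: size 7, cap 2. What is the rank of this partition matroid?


Rank of a partition matroid = sum of min(|Si|, ci) for each block.
= min(7,6) + min(4,1) + min(2,1) + min(8,4) + min(4,3) + min(7,2)
= 6 + 1 + 1 + 4 + 3 + 2
= 17.

17


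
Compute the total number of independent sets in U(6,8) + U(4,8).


For a direct sum, |I(M1+M2)| = |I(M1)| * |I(M2)|.
|I(U(6,8))| = sum C(8,k) for k=0..6 = 247.
|I(U(4,8))| = sum C(8,k) for k=0..4 = 163.
Total = 247 * 163 = 40261.

40261


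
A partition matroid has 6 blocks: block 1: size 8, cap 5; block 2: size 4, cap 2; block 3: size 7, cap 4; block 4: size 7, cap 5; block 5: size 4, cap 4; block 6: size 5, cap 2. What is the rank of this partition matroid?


Rank of a partition matroid = sum of min(|Si|, ci) for each block.
= min(8,5) + min(4,2) + min(7,4) + min(7,5) + min(4,4) + min(5,2)
= 5 + 2 + 4 + 5 + 4 + 2
= 22.

22


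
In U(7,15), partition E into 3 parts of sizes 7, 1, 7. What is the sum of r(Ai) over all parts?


r(Ai) = min(|Ai|, 7) for each part.
Sum = min(7,7) + min(1,7) + min(7,7)
    = 7 + 1 + 7
    = 15.

15


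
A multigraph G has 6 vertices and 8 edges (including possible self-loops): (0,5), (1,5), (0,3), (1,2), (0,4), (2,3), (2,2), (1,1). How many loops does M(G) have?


In a graphic matroid, a loop is a self-loop edge (u,u) with rank 0.
Examining all 8 edges for self-loops...
Self-loops found: (2,2), (1,1)
Number of loops = 2.

2


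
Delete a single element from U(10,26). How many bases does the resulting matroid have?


Deleting e from U(10,26) gives U(10,25) since n > r.
Bases of U(10,25) = C(25,10) = 3268760.

3268760


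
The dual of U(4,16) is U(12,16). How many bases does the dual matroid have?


The dual of U(r,n) is U(n-r, n) = U(12,16).
Bases of U(12,16) are all (12)-element subsets.
|B(M*)| = C(16,12) = 1820.

1820


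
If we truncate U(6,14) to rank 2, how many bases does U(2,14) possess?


Truncating U(6,14) to rank 2 gives U(2,14).
Bases of U(2,14) are all 2-element subsets of 14 elements.
Number of bases = C(14,2) = (14 * 13) / (1 * 2) = 91.

91


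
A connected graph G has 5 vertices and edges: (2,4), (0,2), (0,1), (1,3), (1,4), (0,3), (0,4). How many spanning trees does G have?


By Kirchhoff's matrix tree theorem, the number of spanning trees equals
the determinant of any cofactor of the Laplacian matrix L.
G has 5 vertices and 7 edges.
Computing the (4 x 4) cofactor determinant gives 21.

21


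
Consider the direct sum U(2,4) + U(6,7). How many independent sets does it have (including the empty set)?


For a direct sum, |I(M1+M2)| = |I(M1)| * |I(M2)|.
|I(U(2,4))| = sum C(4,k) for k=0..2 = 11.
|I(U(6,7))| = sum C(7,k) for k=0..6 = 127.
Total = 11 * 127 = 1397.

1397


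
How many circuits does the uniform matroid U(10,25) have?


In U(10,25), circuits are the (11)-element subsets.
Any set of 11 elements is dependent, and removing any one element gives
an independent set of size 10, so it is a minimal dependent set.
Number of circuits = (25 choose 11) = 4457400.

4457400


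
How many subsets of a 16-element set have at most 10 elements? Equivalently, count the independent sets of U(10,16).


Independent sets of U(10,16) are all subsets of size <= 10.
Count = (16 choose 0) + (16 choose 1) + (16 choose 2) + (16 choose 3) + (16 choose 4) + (16 choose 5) + (16 choose 6) + (16 choose 7) + (16 choose 8) + (16 choose 9) + (16 choose 10)
     = 1 + 16 + 120 + 560 + 1820 + 4368 + 8008 + 11440 + 12870 + 11440 + 8008
     = 58651.

58651


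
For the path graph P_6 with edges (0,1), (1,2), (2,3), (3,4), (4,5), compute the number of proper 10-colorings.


P(P_6, k) = k * (k-1)^(5).
P(10) = 10 * 9^5 = 10 * 59049 = 590490.

590490


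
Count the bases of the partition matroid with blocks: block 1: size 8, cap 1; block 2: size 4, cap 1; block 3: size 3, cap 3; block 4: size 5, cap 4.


A basis picks exactly ci elements from block i.
Number of bases = product of C(|Si|, ci).
= C(8,1) * C(4,1) * C(3,3) * C(5,4)
= 8 * 4 * 1 * 5
= 160.

160


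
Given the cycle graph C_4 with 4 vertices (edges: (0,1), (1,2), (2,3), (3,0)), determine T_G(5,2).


T(C_4; x,y) = x + x^2 + ... + x^(3) + y.
T(5,2) = 5^1 + 5^2 + 5^3 + 2
= 5 + 25 + 125 + 2
= 157.

157


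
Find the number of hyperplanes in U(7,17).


Hyperplanes of U(7,17) are flats of rank 6.
In a uniform matroid, these are exactly the (6)-element subsets.
Count = C(17,6) = 12376.

12376


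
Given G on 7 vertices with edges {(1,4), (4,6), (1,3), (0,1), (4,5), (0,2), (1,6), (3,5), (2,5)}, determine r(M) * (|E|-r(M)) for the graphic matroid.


r(M) = |V| - c = 7 - 1 = 6.
nullity = |E| - r(M) = 9 - 6 = 3.
Product = 6 * 3 = 18.

18


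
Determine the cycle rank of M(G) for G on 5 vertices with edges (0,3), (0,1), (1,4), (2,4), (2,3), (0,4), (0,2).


Cycle rank (nullity) = |E| - r(M) = |E| - (|V| - c).
|E| = 7, |V| = 5, c = 1.
Nullity = 7 - (5 - 1) = 7 - 4 = 3.

3


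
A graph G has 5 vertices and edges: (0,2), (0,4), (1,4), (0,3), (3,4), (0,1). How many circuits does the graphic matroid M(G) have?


A circuit in a graphic matroid = edge set of a simple cycle.
G has 5 vertices and 6 edges.
Enumerating all minimal edge subsets forming cycles...
Total circuits found: 3.

3


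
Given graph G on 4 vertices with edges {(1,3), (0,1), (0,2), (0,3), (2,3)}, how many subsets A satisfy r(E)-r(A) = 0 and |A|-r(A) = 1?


R(x,y) = sum over A in 2^E of x^(r(E)-r(A)) * y^(|A|-r(A)).
G has 4 vertices, 5 edges. r(E) = 3.
Enumerate all 2^5 = 32 subsets.
Count subsets with r(E)-r(A)=0 and |A|-r(A)=1: 5.

5


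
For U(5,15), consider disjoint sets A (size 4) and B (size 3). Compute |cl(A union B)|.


|A union B| = 4 + 3 = 7 (disjoint).
In U(5,15), cl(S) = S if |S| < 5, else cl(S) = E.
Since 7 >= 5, cl(A union B) = E.
|cl(A union B)| = 15.

15


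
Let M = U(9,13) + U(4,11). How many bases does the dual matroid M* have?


(M1+M2)* = M1* + M2*.
M1* = U(4,13), bases: C(13,4) = 715.
M2* = U(7,11), bases: C(11,7) = 330.
|B(M*)| = 715 * 330 = 235950.

235950


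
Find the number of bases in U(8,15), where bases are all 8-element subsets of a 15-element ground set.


Bases of U(8,15) are all 8-element subsets of the 15-element ground set.
Number of bases = C(15,8).
C(15,8) = 15! / (8! * 7!) = 6435.

6435


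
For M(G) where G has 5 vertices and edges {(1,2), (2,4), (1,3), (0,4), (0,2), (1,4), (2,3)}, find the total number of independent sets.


An independent set in a graphic matroid is an acyclic edge subset.
G has 5 vertices and 7 edges.
Enumerate all 2^7 = 128 subsets, checking for acyclicity.
Total independent sets = 82.

82


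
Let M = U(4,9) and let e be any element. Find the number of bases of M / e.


Contracting e from U(4,9) gives U(3,8).
Bases of U(3,8) = (8 choose 3) = 56.

56


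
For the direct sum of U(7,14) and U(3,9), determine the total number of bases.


Bases of a direct sum M1 + M2: |B| = |B(M1)| * |B(M2)|.
|B(U(7,14))| = C(14,7) = 3432.
|B(U(3,9))| = C(9,3) = 84.
Total bases = 3432 * 84 = 288288.

288288


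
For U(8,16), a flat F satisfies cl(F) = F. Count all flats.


Flats of U(8,16): every subset of size < 8 is a flat, plus E itself.
Count = C(16,0) + C(16,1) + C(16,2) + C(16,3) + C(16,4) + C(16,5) + C(16,6) + C(16,7) + 1
     = 1 + 16 + 120 + 560 + 1820 + 4368 + 8008 + 11440 + 1
     = 26334.

26334


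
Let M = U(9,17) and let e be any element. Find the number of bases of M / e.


Contracting e from U(9,17) gives U(8,16).
Bases of U(8,16) = (16 choose 8) = 12870.

12870


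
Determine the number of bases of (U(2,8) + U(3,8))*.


(M1+M2)* = M1* + M2*.
M1* = U(6,8), bases: C(8,6) = 28.
M2* = U(5,8), bases: C(8,5) = 56.
|B(M*)| = 28 * 56 = 1568.

1568


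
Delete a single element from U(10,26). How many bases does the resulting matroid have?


Deleting e from U(10,26) gives U(10,25) since n > r.
Bases of U(10,25) = C(25,10) = 25! / (10! * 15!) = 3268760.

3268760


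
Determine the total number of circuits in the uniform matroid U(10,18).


In U(10,18), circuits are the (11)-element subsets.
Any set of 11 elements is dependent, and removing any one element gives
an independent set of size 10, so it is a minimal dependent set.
Number of circuits = C(18,11) = 18! / (11! * 7!) = 31824.

31824


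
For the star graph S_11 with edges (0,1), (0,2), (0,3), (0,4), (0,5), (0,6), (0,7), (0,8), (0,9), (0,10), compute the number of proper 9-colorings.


P(tree, k) = k * (k-1)^(10) for any tree on 11 vertices.
P(9) = 9 * 8^10 = 9 * 1073741824 = 9663676416.

9663676416


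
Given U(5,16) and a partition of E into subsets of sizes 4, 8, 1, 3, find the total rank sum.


r(Ai) = min(|Ai|, 5) for each part.
Sum = min(4,5) + min(8,5) + min(1,5) + min(3,5)
    = 4 + 5 + 1 + 3
    = 13.

13


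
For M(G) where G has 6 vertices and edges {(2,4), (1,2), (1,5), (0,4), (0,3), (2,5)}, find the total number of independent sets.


An independent set in a graphic matroid is an acyclic edge subset.
G has 6 vertices and 6 edges.
Enumerate all 2^6 = 64 subsets, checking for acyclicity.
Total independent sets = 56.

56


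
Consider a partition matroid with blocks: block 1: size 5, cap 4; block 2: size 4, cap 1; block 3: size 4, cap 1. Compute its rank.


Rank of a partition matroid = sum of min(|Si|, ci) for each block.
= min(5,4) + min(4,1) + min(4,1)
= 4 + 1 + 1
= 6.

6


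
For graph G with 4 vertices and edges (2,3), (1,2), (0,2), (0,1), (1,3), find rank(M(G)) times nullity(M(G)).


r(M) = |V| - c = 4 - 1 = 3.
nullity = |E| - r(M) = 5 - 3 = 2.
Product = 3 * 2 = 6.

6


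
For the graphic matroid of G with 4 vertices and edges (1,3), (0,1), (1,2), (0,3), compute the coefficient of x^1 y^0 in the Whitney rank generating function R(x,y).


R(x,y) = sum over A in 2^E of x^(r(E)-r(A)) * y^(|A|-r(A)).
G has 4 vertices, 4 edges. r(E) = 3.
Enumerate all 2^4 = 16 subsets.
Count subsets with r(E)-r(A)=1 and |A|-r(A)=0: 6.

6


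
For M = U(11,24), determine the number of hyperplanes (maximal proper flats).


Hyperplanes of U(11,24) are flats of rank 10.
In a uniform matroid, these are exactly the (10)-element subsets.
Count = (24 choose 10) = 1961256.

1961256


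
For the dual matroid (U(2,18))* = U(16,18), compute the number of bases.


The dual of U(r,n) is U(n-r, n) = U(16,18).
Bases of U(16,18) are all (16)-element subsets.
|B(M*)| = C(18,16) = 18! / (16! * 2!) = 153.

153


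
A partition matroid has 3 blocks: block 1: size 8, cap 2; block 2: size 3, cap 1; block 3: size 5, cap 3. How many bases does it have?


A basis picks exactly ci elements from block i.
Number of bases = product of C(|Si|, ci).
= C(8,2) * C(3,1) * C(5,3)
= 28 * 3 * 10
= 840.

840


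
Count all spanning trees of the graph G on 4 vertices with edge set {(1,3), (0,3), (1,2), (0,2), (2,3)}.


By Kirchhoff's matrix tree theorem, the number of spanning trees equals
the determinant of any cofactor of the Laplacian matrix L.
G has 4 vertices and 5 edges.
Computing the (3 x 3) cofactor determinant gives 8.

8


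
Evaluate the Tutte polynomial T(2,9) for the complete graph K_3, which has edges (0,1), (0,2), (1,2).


T(K_3; x,y) = x^2 + x + y.
T(2,9) = 4 + 2 + 9 = 15.

15


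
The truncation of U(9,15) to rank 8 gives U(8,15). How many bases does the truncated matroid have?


Truncating U(9,15) to rank 8 gives U(8,15).
Bases of U(8,15) are all 8-element subsets of 15 elements.
Number of bases = C(15,8) = 15! / (8! * 7!) = 6435.

6435


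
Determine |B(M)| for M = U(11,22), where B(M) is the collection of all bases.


Bases of U(11,22) are all 11-element subsets of the 22-element ground set.
Number of bases = C(22,11).
(22 choose 11) = 705432.

705432


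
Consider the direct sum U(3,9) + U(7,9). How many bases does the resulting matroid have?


Bases of a direct sum M1 + M2: |B| = |B(M1)| * |B(M2)|.
|B(U(3,9))| = C(9,3) = 84.
|B(U(7,9))| = C(9,7) = 36.
Total bases = 84 * 36 = 3024.

3024


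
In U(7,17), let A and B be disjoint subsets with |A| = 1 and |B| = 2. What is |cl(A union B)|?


|A union B| = 1 + 2 = 3 (disjoint).
In U(7,17), cl(S) = S if |S| < 7, else cl(S) = E.
Since 3 < 7, cl(A union B) = A union B.
|cl(A union B)| = 3.

3


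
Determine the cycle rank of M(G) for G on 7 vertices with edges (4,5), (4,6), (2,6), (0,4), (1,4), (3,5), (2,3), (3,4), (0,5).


Cycle rank (nullity) = |E| - r(M) = |E| - (|V| - c).
|E| = 9, |V| = 7, c = 1.
Nullity = 9 - (7 - 1) = 9 - 6 = 3.

3


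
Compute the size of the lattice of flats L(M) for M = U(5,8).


Flats of U(5,8): every subset of size < 5 is a flat, plus E itself.
Count = (8 choose 0) + (8 choose 1) + (8 choose 2) + (8 choose 3) + (8 choose 4) + 1
     = 1 + 8 + 28 + 56 + 70 + 1
     = 164.

164


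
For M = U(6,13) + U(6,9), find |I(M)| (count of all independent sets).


For a direct sum, |I(M1+M2)| = |I(M1)| * |I(M2)|.
|I(U(6,13))| = sum C(13,k) for k=0..6 = 4096.
|I(U(6,9))| = sum C(9,k) for k=0..6 = 466.
Total = 4096 * 466 = 1908736.

1908736


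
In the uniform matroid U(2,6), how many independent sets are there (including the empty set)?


Independent sets of U(2,6) are all subsets of size <= 2.
Count = (6 choose 0) + (6 choose 1) + (6 choose 2)
     = 1 + 6 + 15
     = 22.

22


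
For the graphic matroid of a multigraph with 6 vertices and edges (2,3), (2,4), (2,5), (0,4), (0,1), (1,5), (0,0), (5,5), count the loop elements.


In a graphic matroid, a loop is a self-loop edge (u,u) with rank 0.
Examining all 8 edges for self-loops...
Self-loops found: (0,0), (5,5)
Number of loops = 2.

2


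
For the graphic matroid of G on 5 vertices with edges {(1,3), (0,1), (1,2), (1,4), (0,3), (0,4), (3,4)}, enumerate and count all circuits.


A circuit in a graphic matroid = edge set of a simple cycle.
G has 5 vertices and 7 edges.
Enumerating all minimal edge subsets forming cycles...
Total circuits found: 7.

7


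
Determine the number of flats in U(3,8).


Flats of U(3,8): every subset of size < 3 is a flat, plus E itself.
Count = (8 choose 0) + (8 choose 1) + (8 choose 2) + 1
     = 1 + 8 + 28 + 1
     = 38.

38


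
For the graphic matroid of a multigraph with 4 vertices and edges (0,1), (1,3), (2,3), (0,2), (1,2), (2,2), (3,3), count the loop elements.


In a graphic matroid, a loop is a self-loop edge (u,u) with rank 0.
Examining all 7 edges for self-loops...
Self-loops found: (2,2), (3,3)
Number of loops = 2.

2


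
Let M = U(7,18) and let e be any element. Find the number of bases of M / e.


Contracting e from U(7,18) gives U(6,17).
Bases of U(6,17) = C(17,6) = 12376.

12376


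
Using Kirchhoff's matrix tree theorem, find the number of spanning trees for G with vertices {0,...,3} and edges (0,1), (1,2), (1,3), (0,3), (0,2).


By Kirchhoff's matrix tree theorem, the number of spanning trees equals
the determinant of any cofactor of the Laplacian matrix L.
G has 4 vertices and 5 edges.
Computing the (3 x 3) cofactor determinant gives 8.

8


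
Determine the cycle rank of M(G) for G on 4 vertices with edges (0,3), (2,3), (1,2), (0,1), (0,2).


Cycle rank (nullity) = |E| - r(M) = |E| - (|V| - c).
|E| = 5, |V| = 4, c = 1.
Nullity = 5 - (4 - 1) = 5 - 3 = 2.

2


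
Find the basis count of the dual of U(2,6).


The dual of U(r,n) is U(n-r, n) = U(4,6).
Bases of U(4,6) are all (4)-element subsets.
|B(M*)| = (6 choose 4) = 15.

15


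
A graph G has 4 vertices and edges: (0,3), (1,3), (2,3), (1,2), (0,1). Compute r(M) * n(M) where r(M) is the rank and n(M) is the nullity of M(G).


r(M) = |V| - c = 4 - 1 = 3.
nullity = |E| - r(M) = 5 - 3 = 2.
Product = 3 * 2 = 6.

6


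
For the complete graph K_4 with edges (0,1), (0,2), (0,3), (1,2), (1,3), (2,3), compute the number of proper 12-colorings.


P(K_4, k) = k(k-1)(k-2)...(k-3).
P(12) = (12) * (11) * (10) * (9) = 11880.

11880


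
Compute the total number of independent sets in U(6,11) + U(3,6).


For a direct sum, |I(M1+M2)| = |I(M1)| * |I(M2)|.
|I(U(6,11))| = sum C(11,k) for k=0..6 = 1486.
|I(U(3,6))| = sum C(6,k) for k=0..3 = 42.
Total = 1486 * 42 = 62412.

62412
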